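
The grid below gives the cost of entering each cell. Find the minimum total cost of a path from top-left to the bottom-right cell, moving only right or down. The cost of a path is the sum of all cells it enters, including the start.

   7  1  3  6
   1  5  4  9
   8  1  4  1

19

Path (0,0) (0,1) (1,1) (2,1) (2,2) (2,3): 7 + 1 + 5 + 1 + 4 + 1 = 19.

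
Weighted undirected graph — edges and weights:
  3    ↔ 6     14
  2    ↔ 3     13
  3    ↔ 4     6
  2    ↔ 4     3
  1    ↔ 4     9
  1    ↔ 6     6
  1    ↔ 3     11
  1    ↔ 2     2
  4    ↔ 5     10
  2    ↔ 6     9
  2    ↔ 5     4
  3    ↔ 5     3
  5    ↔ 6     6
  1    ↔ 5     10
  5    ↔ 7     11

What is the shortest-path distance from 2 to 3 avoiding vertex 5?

Comparing a few candidate routes:
2-1-3: 2 + 11 = 13
2-3: 13
2-1-6-3: 2 + 6 + 14 = 22
2-1-4-3: 2 + 9 + 6 = 17
2-4-3: 3 + 6 = 9
The minimum is 9.

9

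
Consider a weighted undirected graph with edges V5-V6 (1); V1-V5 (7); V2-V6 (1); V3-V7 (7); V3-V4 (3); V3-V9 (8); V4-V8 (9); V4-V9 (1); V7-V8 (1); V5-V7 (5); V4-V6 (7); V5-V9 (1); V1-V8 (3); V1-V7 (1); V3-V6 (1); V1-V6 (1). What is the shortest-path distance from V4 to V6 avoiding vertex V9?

4

Comparing a few candidate routes:
V4-V3-V6: 3 + 1 = 4
V4-V3-V7-V1-V6: 3 + 7 + 1 + 1 = 12
V4-V8-V7-V1-V6: 9 + 1 + 1 + 1 = 12
V4-V3-V7-V8-V1-V6: 3 + 7 + 1 + 3 + 1 = 15
V4-V6: 7
V4-V8-V1-V6: 9 + 3 + 1 = 13
Shortest: 4.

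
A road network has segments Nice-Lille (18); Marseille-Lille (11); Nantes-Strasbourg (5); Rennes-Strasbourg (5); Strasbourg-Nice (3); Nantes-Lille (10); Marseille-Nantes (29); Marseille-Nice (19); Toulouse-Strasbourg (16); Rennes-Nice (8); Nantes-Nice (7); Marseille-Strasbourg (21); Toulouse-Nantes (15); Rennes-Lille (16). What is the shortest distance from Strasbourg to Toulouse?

16

Comparing a few candidate routes:
Strasbourg - Rennes - Nice - Nantes - Toulouse: 5 + 8 + 7 + 15 = 35
Strasbourg - Nantes - Toulouse: 5 + 15 = 20
Strasbourg - Toulouse: 16
Strasbourg - Nice - Nantes - Toulouse: 3 + 7 + 15 = 25
Shortest: 16 mi.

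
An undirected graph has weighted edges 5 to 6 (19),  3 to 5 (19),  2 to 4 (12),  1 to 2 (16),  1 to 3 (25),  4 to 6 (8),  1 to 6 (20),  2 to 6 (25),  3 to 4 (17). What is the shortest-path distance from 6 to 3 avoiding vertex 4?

Routes from 6 to 3 avoiding 4:
6→5→3: 19 + 19 = 38
6→2→1→3: 25 + 16 + 25 = 66
6→1→3: 20 + 25 = 45
The minimum is 38.

38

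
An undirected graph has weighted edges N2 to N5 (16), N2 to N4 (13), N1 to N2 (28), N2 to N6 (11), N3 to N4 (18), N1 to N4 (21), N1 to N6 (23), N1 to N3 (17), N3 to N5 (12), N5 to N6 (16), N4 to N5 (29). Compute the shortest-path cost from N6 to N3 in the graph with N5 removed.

Comparing a few candidate routes:
N6-N1-N4-N3: 23 + 21 + 18 = 62
N6-N2-N4-N3: 11 + 13 + 18 = 42
N6-N1-N3: 23 + 17 = 40
N6-N2-N4-N1-N3: 11 + 13 + 21 + 17 = 62
N6-N2-N1-N3: 11 + 28 + 17 = 56
Shortest: 40.

40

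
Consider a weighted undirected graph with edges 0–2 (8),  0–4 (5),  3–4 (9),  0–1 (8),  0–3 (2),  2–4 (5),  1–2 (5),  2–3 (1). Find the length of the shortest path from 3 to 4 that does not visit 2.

Candidate routes:
3 - 0 - 4: 2 + 5 = 7
3 - 4: 9
The minimum is 7.

7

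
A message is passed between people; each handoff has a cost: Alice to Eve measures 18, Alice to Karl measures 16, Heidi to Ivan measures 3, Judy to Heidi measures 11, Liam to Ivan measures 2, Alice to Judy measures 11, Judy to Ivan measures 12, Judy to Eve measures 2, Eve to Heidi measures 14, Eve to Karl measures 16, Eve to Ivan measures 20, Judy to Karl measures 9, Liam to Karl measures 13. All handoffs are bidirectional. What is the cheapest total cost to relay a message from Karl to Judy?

9

A few of the Karl→Judy routes:
Karl -> Liam -> Ivan -> Heidi -> Eve -> Judy: 13 + 2 + 3 + 14 + 2 = 34
Karl -> Liam -> Ivan -> Judy: 13 + 2 + 12 = 27
Karl -> Eve -> Judy: 16 + 2 = 18
Karl -> Judy: 9
Karl -> Liam -> Ivan -> Heidi -> Judy: 13 + 2 + 3 + 11 = 29
Karl -> Alice -> Judy: 16 + 11 = 27
Shortest: 9.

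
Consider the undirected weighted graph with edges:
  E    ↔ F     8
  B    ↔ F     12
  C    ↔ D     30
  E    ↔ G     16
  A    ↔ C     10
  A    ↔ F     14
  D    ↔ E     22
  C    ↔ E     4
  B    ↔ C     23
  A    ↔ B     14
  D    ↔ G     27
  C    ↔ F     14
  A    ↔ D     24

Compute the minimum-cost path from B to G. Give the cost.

Checking several routes:
B-C-E-G: 23 + 4 + 16 = 43
B-A-C-E-G: 14 + 10 + 4 + 16 = 44
B-F-E-G: 12 + 8 + 16 = 36
B-F-C-E-G: 12 + 14 + 4 + 16 = 46
B-A-F-E-G: 14 + 14 + 8 + 16 = 52
B-F-A-C-E-G: 12 + 14 + 10 + 4 + 16 = 56
The minimum is 36.

36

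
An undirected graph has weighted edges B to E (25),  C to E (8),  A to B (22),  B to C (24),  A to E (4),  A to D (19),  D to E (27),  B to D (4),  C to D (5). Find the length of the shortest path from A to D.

Comparing a few candidate routes:
A-D: 19
A-B-D: 22 + 4 = 26
A-E-D: 4 + 27 = 31
A-E-C-D: 4 + 8 + 5 = 17
A-E-B-D: 4 + 25 + 4 = 33
Shortest: 17.

17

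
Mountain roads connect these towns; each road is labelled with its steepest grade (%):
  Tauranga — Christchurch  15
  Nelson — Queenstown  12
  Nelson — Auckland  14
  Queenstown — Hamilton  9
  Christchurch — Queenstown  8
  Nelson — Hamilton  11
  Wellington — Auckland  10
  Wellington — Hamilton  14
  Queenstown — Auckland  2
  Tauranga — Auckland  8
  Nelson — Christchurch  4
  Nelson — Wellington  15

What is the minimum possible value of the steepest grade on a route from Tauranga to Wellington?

10

Some routes from Tauranga to Wellington:
Tauranga-Auckland-Wellington: max(8, 10) = 10
Tauranga-Auckland-Nelson-Queenstown-Hamilton-Wellington: max(8, 14, 12, 9, 14) = 14
Tauranga-Auckland-Nelson-Christchurch-Queenstown-Hamilton-Wellington: max(8, 14, 4, 8, 9, 14) = 14
Tauranga-Auckland-Queenstown-Christchurch-Nelson-Hamilton-Wellington: max(8, 2, 8, 4, 11, 14) = 14
Tauranga-Auckland-Nelson-Hamilton-Wellington: max(8, 14, 11, 14) = 14
Tauranga-Auckland-Queenstown-Hamilton-Wellington: max(8, 2, 9, 14) = 14
The minimum achievable maximum is 10%.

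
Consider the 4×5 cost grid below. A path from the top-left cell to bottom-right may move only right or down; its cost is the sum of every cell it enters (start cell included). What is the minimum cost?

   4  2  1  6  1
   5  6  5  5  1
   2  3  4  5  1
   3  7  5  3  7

23

One optimal route is [0,0] → [0,1] → [0,2] → [0,3] → [0,4] → [1,4] → [2,4] → [3,4].
Its cost is 4 + 2 + 1 + 6 + 1 + 1 + 1 + 7 = 23.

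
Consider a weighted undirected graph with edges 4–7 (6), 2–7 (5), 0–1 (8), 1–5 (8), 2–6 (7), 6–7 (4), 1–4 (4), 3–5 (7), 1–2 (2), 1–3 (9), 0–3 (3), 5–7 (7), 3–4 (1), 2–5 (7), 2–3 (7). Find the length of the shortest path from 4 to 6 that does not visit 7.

13

Some routes from 4 to 6 avoiding 7:
4 - 3 - 0 - 1 - 2 - 6: 1 + 3 + 8 + 2 + 7 = 21
4 - 3 - 1 - 2 - 6: 1 + 9 + 2 + 7 = 19
4 - 1 - 2 - 6: 4 + 2 + 7 = 13
4 - 3 - 5 - 2 - 6: 1 + 7 + 7 + 7 = 22
4 - 3 - 2 - 6: 1 + 7 + 7 = 15
The minimum is 13.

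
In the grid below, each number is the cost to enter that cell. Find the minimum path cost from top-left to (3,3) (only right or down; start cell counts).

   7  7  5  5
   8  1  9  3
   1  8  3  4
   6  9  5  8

One optimal route is (0,0) (0,1) (1,1) (2,1) (2,2) (2,3) (3,3).
Its cost is 7 + 7 + 1 + 8 + 3 + 4 + 8 = 38.
For comparison, the top-then-right route costs 39.

38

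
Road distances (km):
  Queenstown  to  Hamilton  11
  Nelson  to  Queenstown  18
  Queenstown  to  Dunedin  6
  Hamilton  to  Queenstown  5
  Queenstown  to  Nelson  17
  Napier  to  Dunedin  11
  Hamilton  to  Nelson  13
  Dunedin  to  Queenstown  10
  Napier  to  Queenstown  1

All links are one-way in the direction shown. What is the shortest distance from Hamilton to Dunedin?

11

Routes from Hamilton to Dunedin:
Hamilton-Queenstown-Dunedin: 5 + 6 = 11
Hamilton-Nelson-Queenstown-Dunedin: 13 + 18 + 6 = 37
The minimum is 11 km.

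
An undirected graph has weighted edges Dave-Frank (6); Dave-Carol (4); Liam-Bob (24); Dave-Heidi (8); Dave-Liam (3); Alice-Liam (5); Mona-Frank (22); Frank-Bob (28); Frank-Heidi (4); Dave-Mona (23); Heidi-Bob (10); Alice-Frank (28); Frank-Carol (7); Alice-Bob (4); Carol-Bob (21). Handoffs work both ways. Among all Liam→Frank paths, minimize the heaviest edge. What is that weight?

Comparing a few candidate routes:
Liam→Alice→Bob→Heidi→Dave→Frank: max(5, 4, 10, 8, 6) = 10
Liam→Dave→Frank: max(3, 6) = 6
Liam→Alice→Bob→Heidi→Dave→Carol→Frank: max(5, 4, 10, 8, 4, 7) = 10
Liam→Dave→Carol→Frank: max(3, 4, 7) = 7
Liam→Dave→Heidi→Frank: max(3, 8, 4) = 8
The minimum achievable maximum is 6.

6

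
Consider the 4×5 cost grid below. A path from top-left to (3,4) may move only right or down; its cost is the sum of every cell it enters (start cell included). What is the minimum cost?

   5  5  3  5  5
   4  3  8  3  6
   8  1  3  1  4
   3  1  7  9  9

Best path: (0,0) -> (1,0) -> (1,1) -> (2,1) -> (2,2) -> (2,3) -> (2,4) -> (3,4)
Cost: 5 + 4 + 3 + 1 + 3 + 1 + 4 + 9 = 30

30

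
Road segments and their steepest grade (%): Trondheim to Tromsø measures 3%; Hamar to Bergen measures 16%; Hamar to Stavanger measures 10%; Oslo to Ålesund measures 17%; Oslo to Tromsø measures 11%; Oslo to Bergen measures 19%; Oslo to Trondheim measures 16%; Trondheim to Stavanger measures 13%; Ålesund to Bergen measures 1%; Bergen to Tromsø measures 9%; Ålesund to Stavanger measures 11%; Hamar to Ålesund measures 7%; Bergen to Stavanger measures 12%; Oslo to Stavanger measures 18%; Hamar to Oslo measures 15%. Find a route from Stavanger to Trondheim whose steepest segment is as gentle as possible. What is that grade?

10

Some routes from Stavanger to Trondheim:
Stavanger - Trondheim: max(13) = 13
Stavanger - Hamar - Ålesund - Bergen - Tromsø - Trondheim: max(10, 7, 1, 9, 3) = 10
Stavanger - Bergen - Tromsø - Trondheim: max(12, 9, 3) = 12
Stavanger - Ålesund - Bergen - Tromsø - Trondheim: max(11, 1, 9, 3) = 11
Stavanger - Ålesund - Hamar - Oslo - Tromsø - Trondheim: max(11, 7, 15, 11, 3) = 15
Stavanger - Bergen - Ålesund - Hamar - Oslo - Tromsø - Trondheim: max(12, 1, 7, 15, 11, 3) = 15
The minimum achievable maximum is 10%.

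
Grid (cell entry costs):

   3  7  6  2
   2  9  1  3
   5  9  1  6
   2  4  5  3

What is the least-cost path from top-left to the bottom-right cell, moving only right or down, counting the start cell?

24

Best path: [0,0]→[1,0]→[1,1]→[1,2]→[2,2]→[3,2]→[3,3]
Cost: 3 + 2 + 9 + 1 + 1 + 5 + 3 = 24
For comparison, the top-then-right route costs 30.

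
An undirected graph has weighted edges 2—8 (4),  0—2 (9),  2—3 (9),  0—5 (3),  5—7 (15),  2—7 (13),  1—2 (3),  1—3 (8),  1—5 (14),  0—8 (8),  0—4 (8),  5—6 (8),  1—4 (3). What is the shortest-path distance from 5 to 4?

11

Comparing a few candidate routes:
5-1-4: 14 + 3 = 17
5-0-2-1-4: 3 + 9 + 3 + 3 = 18
5-0-4: 3 + 8 = 11
Shortest: 11.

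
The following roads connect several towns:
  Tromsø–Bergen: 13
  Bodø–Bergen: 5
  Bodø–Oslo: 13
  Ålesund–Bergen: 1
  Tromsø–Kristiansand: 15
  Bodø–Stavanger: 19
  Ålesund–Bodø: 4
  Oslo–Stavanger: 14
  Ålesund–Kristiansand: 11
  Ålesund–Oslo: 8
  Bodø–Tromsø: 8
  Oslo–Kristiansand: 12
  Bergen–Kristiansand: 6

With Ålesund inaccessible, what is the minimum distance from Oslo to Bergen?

18

Comparing a few candidate routes:
Oslo → Bodø → Bergen: 13 + 5 = 18
Oslo → Bodø → Tromsø → Bergen: 13 + 8 + 13 = 34
Oslo → Kristiansand → Bergen: 12 + 6 = 18
Shortest: 18.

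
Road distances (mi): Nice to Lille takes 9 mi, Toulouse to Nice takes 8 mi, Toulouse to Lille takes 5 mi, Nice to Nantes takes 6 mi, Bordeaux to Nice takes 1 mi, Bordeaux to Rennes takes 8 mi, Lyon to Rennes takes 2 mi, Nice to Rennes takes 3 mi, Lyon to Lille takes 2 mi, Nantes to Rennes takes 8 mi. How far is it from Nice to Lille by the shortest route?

Paths from Nice to Lille:
Nice-Rennes-Lyon-Lille: 3 + 2 + 2 = 7
Nice-Lille: 9
Nice-Bordeaux-Rennes-Lyon-Lille: 1 + 8 + 2 + 2 = 13
Nice-Nantes-Rennes-Lyon-Lille: 6 + 8 + 2 + 2 = 18
Nice-Toulouse-Lille: 8 + 5 = 13
Best route has total 7 mi.

7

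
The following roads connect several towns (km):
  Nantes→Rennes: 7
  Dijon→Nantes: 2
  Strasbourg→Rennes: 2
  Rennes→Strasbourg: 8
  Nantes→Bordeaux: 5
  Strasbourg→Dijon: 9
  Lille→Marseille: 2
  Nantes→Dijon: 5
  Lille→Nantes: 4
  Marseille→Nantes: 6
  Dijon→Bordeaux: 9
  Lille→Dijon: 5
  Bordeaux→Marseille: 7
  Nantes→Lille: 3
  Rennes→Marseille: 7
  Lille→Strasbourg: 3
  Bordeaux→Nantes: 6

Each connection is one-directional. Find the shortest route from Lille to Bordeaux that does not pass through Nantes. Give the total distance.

14

Candidate routes:
Lille → Dijon → Bordeaux: 5 + 9 = 14
Lille → Strasbourg → Dijon → Bordeaux: 3 + 9 + 9 = 21
Best route has total 14 km.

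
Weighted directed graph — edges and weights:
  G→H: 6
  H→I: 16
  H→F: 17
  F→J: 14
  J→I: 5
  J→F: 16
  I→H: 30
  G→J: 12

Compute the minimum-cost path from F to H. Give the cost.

49

Routes from F to H:
F→J→I→H: 14 + 5 + 30 = 49
The minimum is 49.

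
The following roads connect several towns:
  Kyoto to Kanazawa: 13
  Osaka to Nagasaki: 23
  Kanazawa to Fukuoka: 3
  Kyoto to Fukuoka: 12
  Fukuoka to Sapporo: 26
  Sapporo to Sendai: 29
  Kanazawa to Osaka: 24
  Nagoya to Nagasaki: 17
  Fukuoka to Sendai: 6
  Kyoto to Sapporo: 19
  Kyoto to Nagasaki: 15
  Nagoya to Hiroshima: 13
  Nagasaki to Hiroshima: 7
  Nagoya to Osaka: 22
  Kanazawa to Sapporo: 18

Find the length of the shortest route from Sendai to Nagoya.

Some routes from Sendai to Nagoya:
Sendai→Fukuoka→Kanazawa→Kyoto→Nagasaki→Hiroshima→Nagoya: 6 + 3 + 13 + 15 + 7 + 13 = 57
Sendai→Fukuoka→Kyoto→Nagasaki→Nagoya: 6 + 12 + 15 + 17 = 50
Sendai→Fukuoka→Kanazawa→Kyoto→Nagasaki→Nagoya: 6 + 3 + 13 + 15 + 17 = 54
Sendai→Fukuoka→Kanazawa→Osaka→Nagoya: 6 + 3 + 24 + 22 = 55
Sendai→Fukuoka→Kyoto→Nagasaki→Hiroshima→Nagoya: 6 + 12 + 15 + 7 + 13 = 53
The minimum is 50.

50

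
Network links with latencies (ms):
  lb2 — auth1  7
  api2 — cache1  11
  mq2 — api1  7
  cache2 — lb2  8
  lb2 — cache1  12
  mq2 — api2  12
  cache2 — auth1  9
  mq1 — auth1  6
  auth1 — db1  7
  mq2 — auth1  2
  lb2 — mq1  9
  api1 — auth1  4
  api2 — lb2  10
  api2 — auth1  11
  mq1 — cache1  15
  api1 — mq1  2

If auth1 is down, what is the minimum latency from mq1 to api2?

Paths from mq1 to api2 avoiding auth1:
mq1→cache1→lb2→api2: 15 + 12 + 10 = 37
mq1→cache1→api2: 15 + 11 = 26
mq1→lb2→api2: 9 + 10 = 19
mq1→api1→mq2→api2: 2 + 7 + 12 = 21
mq1→lb2→cache1→api2: 9 + 12 + 11 = 32
Shortest: 19 ms.

19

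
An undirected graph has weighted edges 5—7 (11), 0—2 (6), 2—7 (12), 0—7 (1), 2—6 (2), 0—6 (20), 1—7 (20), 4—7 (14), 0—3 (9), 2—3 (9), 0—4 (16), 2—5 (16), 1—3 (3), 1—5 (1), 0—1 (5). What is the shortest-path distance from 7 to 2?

A few of the 7→2 routes:
7 -> 0 -> 2: 1 + 6 = 7
7 -> 2: 12
7 -> 0 -> 1 -> 3 -> 2: 1 + 5 + 3 + 9 = 18
The minimum is 7.

7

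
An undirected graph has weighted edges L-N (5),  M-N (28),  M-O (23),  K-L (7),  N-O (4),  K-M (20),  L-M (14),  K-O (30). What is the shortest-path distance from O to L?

9

Checking several routes:
O -> M -> N -> L: 23 + 28 + 5 = 56
O -> N -> L: 4 + 5 = 9
O -> K -> L: 30 + 7 = 37
O -> N -> M -> L: 4 + 28 + 14 = 46
O -> M -> L: 23 + 14 = 37
O -> M -> K -> L: 23 + 20 + 7 = 50
Best route has total 9.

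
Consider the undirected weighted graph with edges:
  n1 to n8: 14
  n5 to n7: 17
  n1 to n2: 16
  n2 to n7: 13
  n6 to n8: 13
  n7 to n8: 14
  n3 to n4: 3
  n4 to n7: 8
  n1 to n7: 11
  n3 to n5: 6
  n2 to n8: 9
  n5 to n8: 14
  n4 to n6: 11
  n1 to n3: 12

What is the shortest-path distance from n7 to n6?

Comparing a few candidate routes:
n7 -> n4 -> n6: 8 + 11 = 19
n7 -> n8 -> n6: 14 + 13 = 27
n7 -> n2 -> n8 -> n6: 13 + 9 + 13 = 35
Shortest: 19.

19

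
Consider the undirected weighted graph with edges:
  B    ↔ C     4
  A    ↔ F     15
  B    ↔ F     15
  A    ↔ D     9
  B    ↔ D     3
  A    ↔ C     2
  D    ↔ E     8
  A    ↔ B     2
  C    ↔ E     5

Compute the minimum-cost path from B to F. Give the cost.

A few of the B→F routes:
B→D→E→C→A→F: 3 + 8 + 5 + 2 + 15 = 33
B→D→A→F: 3 + 9 + 15 = 27
B→A→F: 2 + 15 = 17
B→F: 15
B→C→A→F: 4 + 2 + 15 = 21
The minimum is 15.

15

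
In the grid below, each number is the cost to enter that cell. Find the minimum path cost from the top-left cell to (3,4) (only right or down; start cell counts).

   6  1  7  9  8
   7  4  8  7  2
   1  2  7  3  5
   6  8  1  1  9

Take r0c0 -> r0c1 -> r1c1 -> r2c1 -> r2c2 -> r3c2 -> r3c3 -> r3c4 for a total of 6 + 1 + 4 + 2 + 7 + 1 + 1 + 9 = 31.
(Top row then right column would cost 47.)

31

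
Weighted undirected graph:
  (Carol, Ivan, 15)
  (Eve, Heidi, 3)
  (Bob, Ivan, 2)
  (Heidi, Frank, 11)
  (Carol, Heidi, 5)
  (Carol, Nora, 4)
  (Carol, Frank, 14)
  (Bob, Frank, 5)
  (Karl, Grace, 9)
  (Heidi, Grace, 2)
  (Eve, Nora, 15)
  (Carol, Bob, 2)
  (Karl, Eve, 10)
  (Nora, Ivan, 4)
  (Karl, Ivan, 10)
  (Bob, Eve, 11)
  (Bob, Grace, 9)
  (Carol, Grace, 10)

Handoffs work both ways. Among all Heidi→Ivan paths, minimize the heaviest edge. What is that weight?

5

Some routes from Heidi to Ivan:
Heidi -> Carol -> Nora -> Ivan: max(5, 4, 4) = 5
Heidi -> Carol -> Bob -> Grace -> Karl -> Ivan: max(5, 2, 9, 9, 10) = 10
Heidi -> Carol -> Bob -> Ivan: max(5, 2, 2) = 5
Heidi -> Grace -> Bob -> Carol -> Nora -> Ivan: max(2, 9, 2, 4, 4) = 9
Heidi -> Grace -> Bob -> Ivan: max(2, 9, 2) = 9
Best route has worst link 5.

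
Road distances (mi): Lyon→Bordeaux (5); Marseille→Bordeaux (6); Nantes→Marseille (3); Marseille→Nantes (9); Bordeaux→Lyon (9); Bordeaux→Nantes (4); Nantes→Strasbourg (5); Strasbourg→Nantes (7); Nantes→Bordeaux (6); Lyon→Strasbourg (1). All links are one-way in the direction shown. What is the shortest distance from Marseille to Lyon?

15

Candidate routes:
Marseille-Bordeaux-Lyon: 6 + 9 = 15
Marseille-Nantes-Bordeaux-Lyon: 9 + 6 + 9 = 24
Best route has total 15 mi.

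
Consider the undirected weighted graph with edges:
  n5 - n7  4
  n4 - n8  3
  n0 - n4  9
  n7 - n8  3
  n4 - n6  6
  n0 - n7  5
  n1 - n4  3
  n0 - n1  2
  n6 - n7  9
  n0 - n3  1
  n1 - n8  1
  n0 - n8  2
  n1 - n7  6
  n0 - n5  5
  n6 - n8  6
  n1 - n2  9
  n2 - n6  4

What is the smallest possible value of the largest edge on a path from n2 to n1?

6

Some routes from n2 to n1:
n2 - n6 - n8 - n0 - n1: max(4, 6, 2, 2) = 6
n2 - n6 - n8 - n7 - n1: max(4, 6, 3, 6) = 6
n2 - n6 - n8 - n7 - n5 - n0 - n1: max(4, 6, 3, 4, 5, 2) = 6
n2 - n6 - n8 - n7 - n0 - n1: max(4, 6, 3, 5, 2) = 6
n2 - n6 - n8 - n0 - n5 - n7 - n1: max(4, 6, 2, 5, 4, 6) = 6
n2 - n6 - n8 - n0 - n7 - n1: max(4, 6, 2, 5, 6) = 6
Smallest bottleneck: 6.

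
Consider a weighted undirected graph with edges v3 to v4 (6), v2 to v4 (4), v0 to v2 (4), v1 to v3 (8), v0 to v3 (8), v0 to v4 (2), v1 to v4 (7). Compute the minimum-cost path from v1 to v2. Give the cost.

11

Some routes from v1 to v2:
v1→v3→v4→v2: 8 + 6 + 4 = 18
v1→v3→v0→v2: 8 + 8 + 4 = 20
v1→v3→v4→v0→v2: 8 + 6 + 2 + 4 = 20
v1→v4→v0→v2: 7 + 2 + 4 = 13
v1→v4→v2: 7 + 4 = 11
Shortest: 11.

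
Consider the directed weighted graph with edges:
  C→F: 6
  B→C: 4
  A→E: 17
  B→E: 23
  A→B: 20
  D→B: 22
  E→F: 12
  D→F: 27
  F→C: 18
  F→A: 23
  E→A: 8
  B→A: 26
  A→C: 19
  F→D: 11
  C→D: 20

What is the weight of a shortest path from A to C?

19

Routes from A to C:
A - B - C: 20 + 4 = 24
A - E - F - D - B - C: 17 + 12 + 11 + 22 + 4 = 66
A - C: 19
A - B - E - F - C: 20 + 23 + 12 + 18 = 73
A - E - F - C: 17 + 12 + 18 = 47
The minimum is 19.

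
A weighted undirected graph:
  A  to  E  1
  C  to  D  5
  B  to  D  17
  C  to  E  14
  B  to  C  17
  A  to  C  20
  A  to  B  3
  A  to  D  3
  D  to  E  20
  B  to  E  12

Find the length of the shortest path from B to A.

3

Comparing a few candidate routes:
B-E-A: 12 + 1 = 13
B-A: 3
B-D-A: 17 + 3 = 20
The minimum is 3.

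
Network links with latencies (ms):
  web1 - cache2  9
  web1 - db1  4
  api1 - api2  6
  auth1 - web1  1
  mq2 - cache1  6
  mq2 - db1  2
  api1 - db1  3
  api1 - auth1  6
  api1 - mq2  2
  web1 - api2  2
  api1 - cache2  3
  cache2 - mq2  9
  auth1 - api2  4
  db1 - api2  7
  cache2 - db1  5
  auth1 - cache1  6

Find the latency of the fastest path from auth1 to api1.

6

Checking several routes:
auth1-web1-api2-api1: 1 + 2 + 6 = 9
auth1-web1-db1-mq2-api1: 1 + 4 + 2 + 2 = 9
auth1-api2-api1: 4 + 6 = 10
auth1-api1: 6
auth1-web1-db1-api1: 1 + 4 + 3 = 8
The minimum is 6 ms.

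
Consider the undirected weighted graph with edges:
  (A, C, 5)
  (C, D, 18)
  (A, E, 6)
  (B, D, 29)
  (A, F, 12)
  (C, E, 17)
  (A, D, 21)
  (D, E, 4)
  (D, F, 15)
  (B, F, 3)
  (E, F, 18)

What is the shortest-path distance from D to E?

A few of the D→E routes:
D - C - A - E: 18 + 5 + 6 = 29
D - A - E: 21 + 6 = 27
D - E: 4
Best route has total 4.

4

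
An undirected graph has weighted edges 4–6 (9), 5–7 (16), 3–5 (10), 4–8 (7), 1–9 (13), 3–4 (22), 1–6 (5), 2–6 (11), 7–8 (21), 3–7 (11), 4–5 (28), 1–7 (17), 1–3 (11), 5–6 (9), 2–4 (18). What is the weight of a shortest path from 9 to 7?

30

Some routes from 9 to 7:
9-1-3-7: 13 + 11 + 11 = 35
9-1-7: 13 + 17 = 30
9-1-6-5-7: 13 + 5 + 9 + 16 = 43
9-1-3-5-7: 13 + 11 + 10 + 16 = 50
9-1-6-5-3-7: 13 + 5 + 9 + 10 + 11 = 48
9-1-6-4-8-7: 13 + 5 + 9 + 7 + 21 = 55
Best route has total 30.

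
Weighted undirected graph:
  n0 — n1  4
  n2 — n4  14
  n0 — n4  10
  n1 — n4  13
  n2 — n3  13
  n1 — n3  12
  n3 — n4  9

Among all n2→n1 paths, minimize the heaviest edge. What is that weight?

Comparing a few candidate routes:
n2 -> n3 -> n4 -> n0 -> n1: max(13, 9, 10, 4) = 13
n2 -> n3 -> n1: max(13, 12) = 13
n2 -> n3 -> n4 -> n1: max(13, 9, 13) = 13
Smallest bottleneck: 13.

13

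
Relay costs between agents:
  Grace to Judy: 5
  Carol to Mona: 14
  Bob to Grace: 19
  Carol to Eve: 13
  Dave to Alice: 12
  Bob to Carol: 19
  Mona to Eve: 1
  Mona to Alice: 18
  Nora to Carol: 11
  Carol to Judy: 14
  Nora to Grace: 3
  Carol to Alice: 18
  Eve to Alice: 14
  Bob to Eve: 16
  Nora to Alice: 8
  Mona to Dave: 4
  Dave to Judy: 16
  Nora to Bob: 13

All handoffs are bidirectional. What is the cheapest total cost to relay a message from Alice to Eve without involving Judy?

14

Comparing a few candidate routes:
Alice→Dave→Mona→Eve: 12 + 4 + 1 = 17
Alice→Mona→Eve: 18 + 1 = 19
Alice→Eve: 14
Alice→Carol→Eve: 18 + 13 = 31
Shortest: 14.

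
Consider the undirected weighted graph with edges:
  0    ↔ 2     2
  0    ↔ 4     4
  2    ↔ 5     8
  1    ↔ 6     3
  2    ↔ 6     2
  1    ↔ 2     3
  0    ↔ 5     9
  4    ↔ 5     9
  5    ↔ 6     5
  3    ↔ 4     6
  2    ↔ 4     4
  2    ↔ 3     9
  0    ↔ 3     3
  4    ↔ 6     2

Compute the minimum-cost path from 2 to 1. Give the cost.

3

Checking several routes:
2 → 0 → 4 → 6 → 1: 2 + 4 + 2 + 3 = 11
2 → 5 → 6 → 1: 8 + 5 + 3 = 16
2 → 1: 3
2 → 6 → 1: 2 + 3 = 5
2 → 4 → 6 → 1: 4 + 2 + 3 = 9
Shortest: 3.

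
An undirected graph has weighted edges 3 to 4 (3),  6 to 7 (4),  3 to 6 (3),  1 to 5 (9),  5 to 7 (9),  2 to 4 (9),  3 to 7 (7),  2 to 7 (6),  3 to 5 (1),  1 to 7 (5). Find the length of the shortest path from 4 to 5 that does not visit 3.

24

Paths from 4 to 5 avoiding 3:
4 -> 2 -> 7 -> 1 -> 5: 9 + 6 + 5 + 9 = 29
4 -> 2 -> 7 -> 5: 9 + 6 + 9 = 24
The minimum is 24.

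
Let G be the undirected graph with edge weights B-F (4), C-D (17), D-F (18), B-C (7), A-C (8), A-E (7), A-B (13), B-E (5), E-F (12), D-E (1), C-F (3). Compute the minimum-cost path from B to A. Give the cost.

12

Comparing a few candidate routes:
B -> A: 13
B -> E -> A: 5 + 7 = 12
B -> F -> C -> A: 4 + 3 + 8 = 15
B -> C -> A: 7 + 8 = 15
B -> E -> F -> C -> A: 5 + 12 + 3 + 8 = 28
B -> F -> E -> A: 4 + 12 + 7 = 23
The minimum is 12.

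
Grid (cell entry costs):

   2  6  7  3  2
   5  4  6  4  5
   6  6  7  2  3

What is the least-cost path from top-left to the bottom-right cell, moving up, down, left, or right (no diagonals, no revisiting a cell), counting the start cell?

26

Cheapest: (0,0)→(1,0)→(1,1)→(1,2)→(1,3)→(2,3)→(2,4)
  2 + 5 + 4 + 6 + 4 + 2 + 3 = 26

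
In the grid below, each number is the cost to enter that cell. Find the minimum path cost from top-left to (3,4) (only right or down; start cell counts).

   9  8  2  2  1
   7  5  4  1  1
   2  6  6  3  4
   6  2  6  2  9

Best path: (0,0) (0,1) (0,2) (0,3) (0,4) (1,4) (2,4) (3,4)
Cost: 9 + 8 + 2 + 2 + 1 + 1 + 4 + 9 = 36

36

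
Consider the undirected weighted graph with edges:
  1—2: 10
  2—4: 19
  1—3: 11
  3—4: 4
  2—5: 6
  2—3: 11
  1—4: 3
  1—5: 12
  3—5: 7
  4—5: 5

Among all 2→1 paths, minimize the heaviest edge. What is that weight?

6

Comparing a few candidate routes:
2-1: max(10) = 10
2-5-4-1: max(6, 5, 3) = 6
2-5-3-4-1: max(6, 7, 4, 3) = 7
Best route has worst link 6.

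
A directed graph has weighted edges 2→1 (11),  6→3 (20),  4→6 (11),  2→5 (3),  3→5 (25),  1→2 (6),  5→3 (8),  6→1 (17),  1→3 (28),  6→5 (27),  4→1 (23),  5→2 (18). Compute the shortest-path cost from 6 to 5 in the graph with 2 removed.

Paths from 6 to 5 avoiding 2:
6 -> 5: 27
6 -> 3 -> 5: 20 + 25 = 45
6 -> 1 -> 3 -> 5: 17 + 28 + 25 = 70
Shortest: 27.

27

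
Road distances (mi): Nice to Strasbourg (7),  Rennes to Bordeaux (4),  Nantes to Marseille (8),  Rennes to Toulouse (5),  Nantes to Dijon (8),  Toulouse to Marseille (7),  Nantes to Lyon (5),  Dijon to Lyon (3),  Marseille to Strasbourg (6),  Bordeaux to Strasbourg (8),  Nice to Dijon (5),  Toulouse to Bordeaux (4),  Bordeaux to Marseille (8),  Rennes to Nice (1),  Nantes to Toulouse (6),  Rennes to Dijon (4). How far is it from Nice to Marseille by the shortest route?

Some routes from Nice to Marseille:
Nice → Rennes → Bordeaux → Strasbourg → Marseille: 1 + 4 + 8 + 6 = 19
Nice → Strasbourg → Marseille: 7 + 6 = 13
Nice → Rennes → Bordeaux → Marseille: 1 + 4 + 8 = 13
Nice → Rennes → Bordeaux → Toulouse → Marseille: 1 + 4 + 4 + 7 = 16
Nice → Rennes → Toulouse → Bordeaux → Marseille: 1 + 5 + 4 + 8 = 18
Nice → Rennes → Toulouse → Marseille: 1 + 5 + 7 = 13
Best route has total 13 mi.

13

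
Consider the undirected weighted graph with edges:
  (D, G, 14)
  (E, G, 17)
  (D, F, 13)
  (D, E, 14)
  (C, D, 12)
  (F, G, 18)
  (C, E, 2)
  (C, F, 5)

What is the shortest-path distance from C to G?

19

Checking several routes:
C - D - E - G: 12 + 14 + 17 = 43
C - E - G: 2 + 17 = 19
C - F - D - G: 5 + 13 + 14 = 32
C - E - D - G: 2 + 14 + 14 = 30
C - F - G: 5 + 18 = 23
C - D - G: 12 + 14 = 26
The minimum is 19.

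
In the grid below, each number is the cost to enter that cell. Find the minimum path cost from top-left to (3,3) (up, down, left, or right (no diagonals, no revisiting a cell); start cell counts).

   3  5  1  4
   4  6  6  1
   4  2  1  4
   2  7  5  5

Take r0c0 -> r0c1 -> r0c2 -> r0c3 -> r1c3 -> r2c3 -> r3c3 for a total of 3 + 5 + 1 + 4 + 1 + 4 + 5 = 23.

23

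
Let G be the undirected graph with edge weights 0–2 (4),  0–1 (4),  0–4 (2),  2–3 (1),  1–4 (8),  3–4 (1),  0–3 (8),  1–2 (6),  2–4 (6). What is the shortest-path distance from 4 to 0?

2

Checking several routes:
4 -> 0: 2
4 -> 3 -> 2 -> 0: 1 + 1 + 4 = 6
4 -> 3 -> 0: 1 + 8 = 9
Shortest: 2.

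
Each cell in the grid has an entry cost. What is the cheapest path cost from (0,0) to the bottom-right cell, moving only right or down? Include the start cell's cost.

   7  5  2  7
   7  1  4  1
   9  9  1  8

26

One optimal route is (0,0) -> (0,1) -> (1,1) -> (1,2) -> (1,3) -> (2,3).
Its cost is 7 + 5 + 1 + 4 + 1 + 8 = 26.
For comparison, the top-then-right route costs 30.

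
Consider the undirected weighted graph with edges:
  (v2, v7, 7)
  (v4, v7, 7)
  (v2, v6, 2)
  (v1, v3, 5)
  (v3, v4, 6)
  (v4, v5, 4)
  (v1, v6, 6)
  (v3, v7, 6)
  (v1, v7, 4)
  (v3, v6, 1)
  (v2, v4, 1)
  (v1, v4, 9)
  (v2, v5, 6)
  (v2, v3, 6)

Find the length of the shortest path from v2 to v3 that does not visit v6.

Some routes from v2 to v3 avoiding v6:
v2→v7→v3: 7 + 6 = 13
v2→v4→v3: 1 + 6 = 7
v2→v3: 6
Best route has total 6.

6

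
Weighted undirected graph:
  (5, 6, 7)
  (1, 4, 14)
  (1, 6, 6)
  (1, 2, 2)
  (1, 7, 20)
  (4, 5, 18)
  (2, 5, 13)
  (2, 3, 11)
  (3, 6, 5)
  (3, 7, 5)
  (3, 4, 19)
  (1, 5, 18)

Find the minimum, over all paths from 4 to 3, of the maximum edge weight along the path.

14

Some routes from 4 to 3:
4-5-6-3: max(18, 7, 5) = 18
4-5-6-1-2-3: max(18, 7, 6, 2, 11) = 18
4-1-6-3: max(14, 6, 5) = 14
4-1-2-5-6-3: max(14, 2, 13, 7, 5) = 14
4-1-2-3: max(14, 2, 11) = 14
4-1-6-5-2-3: max(14, 6, 7, 13, 11) = 14
Smallest bottleneck: 14.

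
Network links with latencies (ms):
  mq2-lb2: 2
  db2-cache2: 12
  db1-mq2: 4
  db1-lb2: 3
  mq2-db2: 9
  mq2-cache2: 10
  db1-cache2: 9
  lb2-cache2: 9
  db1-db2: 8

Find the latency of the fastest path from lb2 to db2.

Comparing a few candidate routes:
lb2 → db1 → mq2 → db2: 3 + 4 + 9 = 16
lb2 → db1 → db2: 3 + 8 = 11
lb2 → mq2 → db1 → db2: 2 + 4 + 8 = 14
lb2 → mq2 → db2: 2 + 9 = 11
The minimum is 11 ms.

11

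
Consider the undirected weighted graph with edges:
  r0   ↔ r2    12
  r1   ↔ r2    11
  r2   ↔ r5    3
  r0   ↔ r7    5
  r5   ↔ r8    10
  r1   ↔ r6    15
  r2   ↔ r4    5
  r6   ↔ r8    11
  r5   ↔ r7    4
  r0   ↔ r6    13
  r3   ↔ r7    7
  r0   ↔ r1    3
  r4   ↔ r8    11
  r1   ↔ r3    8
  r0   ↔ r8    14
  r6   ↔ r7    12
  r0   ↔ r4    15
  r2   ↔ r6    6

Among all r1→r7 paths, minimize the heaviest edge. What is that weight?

5

A few of the r1→r7 routes:
r1 -> r2 -> r6 -> r8 -> r5 -> r7: max(11, 6, 11, 10, 4) = 11
r1 -> r2 -> r4 -> r8 -> r5 -> r7: max(11, 5, 11, 10, 4) = 11
r1 -> r2 -> r5 -> r7: max(11, 3, 4) = 11
r1 -> r3 -> r7: max(8, 7) = 8
r1 -> r0 -> r7: max(3, 5) = 5
Smallest bottleneck: 5.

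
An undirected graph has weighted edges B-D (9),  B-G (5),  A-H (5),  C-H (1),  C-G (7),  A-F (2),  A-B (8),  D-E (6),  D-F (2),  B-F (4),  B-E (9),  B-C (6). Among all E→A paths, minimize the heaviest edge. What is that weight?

Comparing a few candidate routes:
E - D - F - B - A: max(6, 2, 4, 8) = 8
E - D - F - A: max(6, 2, 2) = 6
E - D - F - B - C - H - A: max(6, 2, 4, 6, 1, 5) = 6
E - D - B - F - A: max(6, 9, 4, 2) = 9
E - D - F - B - G - C - H - A: max(6, 2, 4, 5, 7, 1, 5) = 7
E - D - B - C - H - A: max(6, 9, 6, 1, 5) = 9
The minimum achievable maximum is 6.

6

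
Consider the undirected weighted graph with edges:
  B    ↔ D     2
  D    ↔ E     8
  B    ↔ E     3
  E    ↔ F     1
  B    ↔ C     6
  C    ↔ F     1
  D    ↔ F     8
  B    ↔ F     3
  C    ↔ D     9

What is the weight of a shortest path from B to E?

3

Checking several routes:
B-C-F-E: 6 + 1 + 1 = 8
B-E: 3
B-D-E: 2 + 8 = 10
B-F-E: 3 + 1 = 4
The minimum is 3.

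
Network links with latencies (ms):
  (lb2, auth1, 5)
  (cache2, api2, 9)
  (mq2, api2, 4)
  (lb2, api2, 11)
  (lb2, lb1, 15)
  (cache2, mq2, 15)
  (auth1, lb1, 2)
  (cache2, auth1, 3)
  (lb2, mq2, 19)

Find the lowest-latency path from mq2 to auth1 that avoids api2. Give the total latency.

18

Paths from mq2 to auth1 avoiding api2:
mq2→lb2→auth1: 19 + 5 = 24
mq2→cache2→auth1: 15 + 3 = 18
mq2→lb2→lb1→auth1: 19 + 15 + 2 = 36
Shortest: 18 ms.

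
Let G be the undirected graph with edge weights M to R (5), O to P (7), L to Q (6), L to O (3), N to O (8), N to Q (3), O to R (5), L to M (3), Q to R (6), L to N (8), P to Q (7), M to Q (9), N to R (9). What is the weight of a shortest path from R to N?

Some routes from R to N:
R → Q → N: 6 + 3 = 9
R → N: 9
R → O → N: 5 + 8 = 13
R → O → L → N: 5 + 3 + 8 = 16
R → M → L → N: 5 + 3 + 8 = 16
The minimum is 9.

9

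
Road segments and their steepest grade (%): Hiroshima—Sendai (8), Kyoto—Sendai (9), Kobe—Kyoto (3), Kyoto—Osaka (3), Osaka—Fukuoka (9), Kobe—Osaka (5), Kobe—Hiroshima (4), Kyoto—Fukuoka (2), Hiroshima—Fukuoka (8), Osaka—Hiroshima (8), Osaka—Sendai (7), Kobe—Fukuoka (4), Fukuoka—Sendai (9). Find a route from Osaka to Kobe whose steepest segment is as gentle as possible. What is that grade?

3

Comparing a few candidate routes:
Osaka - Kyoto - Fukuoka - Kobe: max(3, 2, 4) = 4
Osaka - Sendai - Hiroshima - Fukuoka - Kyoto - Kobe: max(7, 8, 8, 2, 3) = 8
Osaka - Sendai - Hiroshima - Kobe: max(7, 8, 4) = 8
Osaka - Kobe: max(5) = 5
Osaka - Kyoto - Kobe: max(3, 3) = 3
Osaka - Sendai - Hiroshima - Fukuoka - Kobe: max(7, 8, 8, 4) = 8
The minimum achievable maximum is 3%.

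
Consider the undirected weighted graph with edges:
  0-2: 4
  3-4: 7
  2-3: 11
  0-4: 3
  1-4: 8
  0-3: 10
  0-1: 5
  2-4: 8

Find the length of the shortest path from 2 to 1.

9

Comparing a few candidate routes:
2-4-0-1: 8 + 3 + 5 = 16
2-4-1: 8 + 8 = 16
2-3-0-1: 11 + 10 + 5 = 26
2-0-4-1: 4 + 3 + 8 = 15
2-0-1: 4 + 5 = 9
Shortest: 9.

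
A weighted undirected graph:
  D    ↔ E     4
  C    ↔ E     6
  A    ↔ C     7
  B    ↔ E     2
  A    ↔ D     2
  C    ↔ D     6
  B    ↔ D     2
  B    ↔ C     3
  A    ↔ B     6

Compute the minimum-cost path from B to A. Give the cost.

4

Comparing a few candidate routes:
B-A: 6
B-E-D-A: 2 + 4 + 2 = 8
B-D-A: 2 + 2 = 4
Best route has total 4.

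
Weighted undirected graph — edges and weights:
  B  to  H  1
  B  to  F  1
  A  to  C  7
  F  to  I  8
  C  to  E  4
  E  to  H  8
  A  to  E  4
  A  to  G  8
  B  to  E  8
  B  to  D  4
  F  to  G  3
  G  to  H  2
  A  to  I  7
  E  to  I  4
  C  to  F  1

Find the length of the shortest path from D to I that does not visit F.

A few of the D→I routes:
D -> B -> E -> I: 4 + 8 + 4 = 16
D -> B -> H -> E -> I: 4 + 1 + 8 + 4 = 17
D -> B -> H -> G -> A -> I: 4 + 1 + 2 + 8 + 7 = 22
Shortest: 16.

16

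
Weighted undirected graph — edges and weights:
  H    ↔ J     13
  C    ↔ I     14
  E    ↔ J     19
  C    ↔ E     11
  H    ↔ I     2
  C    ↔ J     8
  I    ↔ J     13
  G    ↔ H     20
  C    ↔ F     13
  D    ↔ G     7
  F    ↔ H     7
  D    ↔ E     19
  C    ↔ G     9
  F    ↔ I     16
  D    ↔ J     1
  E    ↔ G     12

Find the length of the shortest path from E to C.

Comparing a few candidate routes:
E-C: 11
E-G-C: 12 + 9 = 21
E-J-C: 19 + 8 = 27
E-G-D-J-C: 12 + 7 + 1 + 8 = 28
E-D-J-C: 19 + 1 + 8 = 28
Shortest: 11.

11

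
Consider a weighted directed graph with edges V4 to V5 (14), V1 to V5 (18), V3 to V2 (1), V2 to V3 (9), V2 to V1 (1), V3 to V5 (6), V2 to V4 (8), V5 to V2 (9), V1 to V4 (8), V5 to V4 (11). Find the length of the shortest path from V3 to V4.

Some routes from V3 to V4:
V3-V5-V2-V4: 6 + 9 + 8 = 23
V3-V5-V4: 6 + 11 = 17
V3-V2-V4: 1 + 8 = 9
V3-V2-V1-V4: 1 + 1 + 8 = 10
Best route has total 9.

9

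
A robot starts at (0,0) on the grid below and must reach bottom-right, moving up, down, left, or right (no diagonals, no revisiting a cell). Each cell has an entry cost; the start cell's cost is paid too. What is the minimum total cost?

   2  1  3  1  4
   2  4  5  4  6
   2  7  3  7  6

Cheapest: [0,0] -> [0,1] -> [0,2] -> [0,3] -> [0,4] -> [1,4] -> [2,4]
  2 + 1 + 3 + 1 + 4 + 6 + 6 = 23

23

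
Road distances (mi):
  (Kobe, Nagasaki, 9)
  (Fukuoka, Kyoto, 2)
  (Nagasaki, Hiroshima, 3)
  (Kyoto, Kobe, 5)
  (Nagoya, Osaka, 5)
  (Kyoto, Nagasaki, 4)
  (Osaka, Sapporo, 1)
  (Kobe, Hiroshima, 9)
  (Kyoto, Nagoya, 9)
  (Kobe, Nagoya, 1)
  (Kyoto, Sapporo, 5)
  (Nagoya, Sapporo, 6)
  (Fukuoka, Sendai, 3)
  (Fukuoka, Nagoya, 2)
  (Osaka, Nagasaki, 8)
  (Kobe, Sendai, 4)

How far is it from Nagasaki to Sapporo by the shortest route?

9

Checking several routes:
Nagasaki - Kyoto - Fukuoka - Nagoya - Osaka - Sapporo: 4 + 2 + 2 + 5 + 1 = 14
Nagasaki - Kyoto - Sapporo: 4 + 5 = 9
Nagasaki - Kyoto - Fukuoka - Nagoya - Sapporo: 4 + 2 + 2 + 6 = 14
Nagasaki - Osaka - Sapporo: 8 + 1 = 9
Shortest: 9 mi.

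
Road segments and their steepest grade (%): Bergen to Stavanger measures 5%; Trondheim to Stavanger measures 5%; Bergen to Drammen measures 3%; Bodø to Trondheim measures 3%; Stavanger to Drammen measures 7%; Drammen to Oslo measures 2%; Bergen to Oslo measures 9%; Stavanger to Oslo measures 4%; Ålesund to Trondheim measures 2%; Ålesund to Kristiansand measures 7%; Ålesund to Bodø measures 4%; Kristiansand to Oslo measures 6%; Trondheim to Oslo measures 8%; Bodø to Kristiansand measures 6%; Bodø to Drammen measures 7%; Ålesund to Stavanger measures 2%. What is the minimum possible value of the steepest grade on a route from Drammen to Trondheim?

4

Checking several routes:
Drammen-Oslo-Stavanger-Ålesund-Bodø-Trondheim: max(2, 4, 2, 4, 3) = 4
Drammen-Oslo-Stavanger-Trondheim: max(2, 4, 5) = 5
Drammen-Oslo-Stavanger-Ålesund-Trondheim: max(2, 4, 2, 2) = 4
Best route has worst link 4%.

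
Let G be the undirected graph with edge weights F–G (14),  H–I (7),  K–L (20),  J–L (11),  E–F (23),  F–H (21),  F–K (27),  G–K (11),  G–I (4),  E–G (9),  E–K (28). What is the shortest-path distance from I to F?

Routes from I to F:
I -> G -> F: 4 + 14 = 18
I -> G -> K -> E -> F: 4 + 11 + 28 + 23 = 66
I -> G -> K -> F: 4 + 11 + 27 = 42
I -> H -> F: 7 + 21 = 28
I -> G -> E -> F: 4 + 9 + 23 = 36
I -> G -> E -> K -> F: 4 + 9 + 28 + 27 = 68
Best route has total 18.

18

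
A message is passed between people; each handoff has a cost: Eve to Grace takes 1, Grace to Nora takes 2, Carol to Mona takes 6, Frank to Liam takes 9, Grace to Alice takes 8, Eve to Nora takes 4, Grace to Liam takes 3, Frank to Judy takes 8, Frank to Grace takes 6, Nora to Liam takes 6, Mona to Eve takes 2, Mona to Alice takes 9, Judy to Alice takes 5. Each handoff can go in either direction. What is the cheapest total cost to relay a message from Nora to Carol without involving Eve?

Checking several routes:
Nora-Liam-Frank-Judy-Alice-Mona-Carol: 6 + 9 + 8 + 5 + 9 + 6 = 43
Nora-Liam-Grace-Alice-Mona-Carol: 6 + 3 + 8 + 9 + 6 = 32
Nora-Grace-Frank-Judy-Alice-Mona-Carol: 2 + 6 + 8 + 5 + 9 + 6 = 36
Nora-Grace-Alice-Mona-Carol: 2 + 8 + 9 + 6 = 25
Nora-Grace-Liam-Frank-Judy-Alice-Mona-Carol: 2 + 3 + 9 + 8 + 5 + 9 + 6 = 42
Nora-Liam-Grace-Frank-Judy-Alice-Mona-Carol: 6 + 3 + 6 + 8 + 5 + 9 + 6 = 43
Best route has total 25.

25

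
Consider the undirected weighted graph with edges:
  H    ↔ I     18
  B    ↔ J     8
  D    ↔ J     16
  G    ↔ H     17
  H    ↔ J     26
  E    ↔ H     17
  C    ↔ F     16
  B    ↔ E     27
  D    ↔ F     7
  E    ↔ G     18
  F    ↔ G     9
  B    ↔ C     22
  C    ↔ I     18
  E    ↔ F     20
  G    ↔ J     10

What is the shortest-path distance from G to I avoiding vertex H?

Checking several routes:
G→J→D→F→C→I: 10 + 16 + 7 + 16 + 18 = 67
G→E→F→C→I: 18 + 20 + 16 + 18 = 72
G→J→B→C→I: 10 + 8 + 22 + 18 = 58
G→F→D→J→B→C→I: 9 + 7 + 16 + 8 + 22 + 18 = 80
G→F→C→I: 9 + 16 + 18 = 43
Shortest: 43.

43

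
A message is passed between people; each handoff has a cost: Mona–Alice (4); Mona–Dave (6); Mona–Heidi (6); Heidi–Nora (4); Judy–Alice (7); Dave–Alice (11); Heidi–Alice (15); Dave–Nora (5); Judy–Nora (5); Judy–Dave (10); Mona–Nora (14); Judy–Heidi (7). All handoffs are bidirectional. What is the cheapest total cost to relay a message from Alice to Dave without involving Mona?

11

Some routes from Alice to Dave avoiding Mona:
Alice-Judy-Dave: 7 + 10 = 17
Alice-Judy-Nora-Dave: 7 + 5 + 5 = 17
Alice-Dave: 11
Shortest: 11.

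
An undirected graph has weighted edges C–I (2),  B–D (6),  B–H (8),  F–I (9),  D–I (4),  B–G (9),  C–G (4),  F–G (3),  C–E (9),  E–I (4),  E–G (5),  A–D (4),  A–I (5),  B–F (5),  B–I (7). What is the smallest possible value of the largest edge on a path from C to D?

4

Checking several routes:
C→I→A→D: max(2, 5, 4) = 5
C→G→E→I→D: max(4, 5, 4, 4) = 5
C→I→D: max(2, 4) = 4
C→G→E→I→A→D: max(4, 5, 4, 5, 4) = 5
Smallest bottleneck: 4.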